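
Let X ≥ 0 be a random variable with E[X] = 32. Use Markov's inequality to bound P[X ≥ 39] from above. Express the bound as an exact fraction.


μ = E[X] = 32, a = 39.
Markov: P[X ≥ 39] ≤ μ/a = (32)/39 = 32/39.
Numerically: ≈ 0.82051.
(Since a = 39 > μ = 32.00000, the bound 32/39 is < 1 and informative.)

P[X ≥ 39] ≤ 32/39 ≈ 0.82051.


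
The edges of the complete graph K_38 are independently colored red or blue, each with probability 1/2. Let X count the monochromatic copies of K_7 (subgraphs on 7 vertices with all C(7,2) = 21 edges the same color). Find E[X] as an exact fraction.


Let X = Σ_S X_S over the C(38, 7) = 12620256 subsets S of size 7, where X_S = 1 if the K_7 on S is monochromatic.
For a fixed S, the K_7 on S has C(7, 2) = 21 edges. P[all 21 edges red] = (1/2)^21, and likewise for blue, so P[monochromatic] = 2·(1/2)^21 = 2^{1 − 21} = 1/1048576.
Summing: E[X] = C(38, 7) · 2^{1 − 21} = 12620256 · 1/1048576 = 394383/32768.
Numerically: E[X] ≈ 12.03561.

E[X] = C(38,7)·2^(1−C(7,2)) = 394383/32768 ≈ 12.03561.


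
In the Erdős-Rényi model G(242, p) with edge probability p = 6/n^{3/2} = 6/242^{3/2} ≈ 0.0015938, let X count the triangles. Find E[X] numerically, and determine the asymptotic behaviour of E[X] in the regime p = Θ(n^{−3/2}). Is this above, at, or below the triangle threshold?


Number of potential triangles: C(242, 3) = 2332880.
Each occurs with probability p³ ≈ (0.0015938)³ ≈ 4.0484111e-09.
By linearity: E[X] = C(242, 3)·p³ ≈ 2332880 · 4.0484111e-09 ≈ 0.00944.
Since α = 3/2 > 1, p = c/n^{3/2} = o(1/n) is below the triangle threshold p ~ 1/n. Asymptotically E[X] ~ (c³/6)·n^{3(1−α)} = (6³/6)·n^{-1.5} → 0, so by Markov's inequality G has no triangles w.h.p.

E[X] ≈ 0.00944; in regime p = Θ(1/n^{3/2}) E[X] tends to 0 (below the triangle threshold p ~ 1/n).


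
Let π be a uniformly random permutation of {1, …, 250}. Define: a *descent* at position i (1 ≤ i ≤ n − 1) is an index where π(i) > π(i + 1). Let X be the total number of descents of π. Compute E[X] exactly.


Write X = Σ X_I over i = 1, …, 249, with X_I the indicator of one descent.
There are 249 indicators.
For each fixed i, the pair (π(i), π(i+1)) is a uniformly random ordered pair of distinct values from {1, …, 250}; by symmetry P[π(i) > π(i+1)] = 1/2.
By linearity: E[X] = 249 · (1/2) = (250 − 1) · (1/2) = 249/2 ≈ 124.500.

E[X] = 249/2 = 124.500.


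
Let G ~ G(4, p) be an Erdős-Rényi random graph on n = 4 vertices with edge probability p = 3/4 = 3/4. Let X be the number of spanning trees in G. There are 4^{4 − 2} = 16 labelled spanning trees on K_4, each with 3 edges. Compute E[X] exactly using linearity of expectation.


K_4 has 4^{4 − 2} = 16 labelled spanning trees.
For each such spanning tree H, let X_H = 1 if all 3 edges of H are present in G. Then P[X_H = 1] = p^{3} = (3/4)^{3} = 27/64.
Summing the indicators: E[X] = Σ_H E[X_H] = 16 · p^{3} = 16 · 27/64 = 27/4.
Numerically: E[X] ≈ 6.75.

E[X] = 16 · (3/4)^{3} = 27/4 ≈ 6.75.


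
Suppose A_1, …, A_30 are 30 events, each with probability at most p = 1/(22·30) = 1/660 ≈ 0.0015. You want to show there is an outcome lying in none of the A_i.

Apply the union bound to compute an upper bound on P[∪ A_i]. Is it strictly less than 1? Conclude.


Union bound: P[∪_{i=1}^{30} A_i] ≤ Σ_i P[A_i] ≤ 30·p = 30·(1/660) = 1/22.
Numerically: 1/22 ≈ 0.0455.
Is 1/22 < 1? YES.
Since P[∪ A_i] ≤ 1/22 < 1, the complement has P[∩ A_i^c] ≥ 1 − 1/22 = 21/22 > 0, so some outcome avoids every A_i.

30·p = 1/22 ≈ 0.0455; existence CERTIFIED by the union bound.


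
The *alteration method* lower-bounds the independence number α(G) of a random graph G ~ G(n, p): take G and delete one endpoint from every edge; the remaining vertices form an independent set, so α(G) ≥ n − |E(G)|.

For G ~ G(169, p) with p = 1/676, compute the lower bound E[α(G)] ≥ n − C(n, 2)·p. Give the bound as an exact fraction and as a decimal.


E[|E(G)|] = C(169, 2)·p = 14196 · (1/676) = 21.
E[α(G)] ≥ n − E[|E(G)|] = 169 − 21 = 148.
Numerically: ≈ 148.0000.
(This is only a lower bound; the true E[α(G)] may be larger.)

E[α(G)] ≥ 148 ≈ 148.0000.


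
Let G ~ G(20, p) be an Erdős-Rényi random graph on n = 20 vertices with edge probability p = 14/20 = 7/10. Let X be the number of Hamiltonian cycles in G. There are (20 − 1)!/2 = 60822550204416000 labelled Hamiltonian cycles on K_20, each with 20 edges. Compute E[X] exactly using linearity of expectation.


K_20 has (20 − 1)!/2 = 60822550204416000 labelled Hamiltonian cycles.
For each such Hamiltonian cycle H, let X_H = 1 if all 20 edges of H are present in G. Then P[X_H = 1] = p^{20} = (7/10)^{20} = 79792266297612001/100000000000000000000.
By linearity of expectation: E[X] = Σ_H E[X_H] = 60822550204416000 · p^{20} = 60822550204416000 · 79792266297612001/100000000000000000000 = 1184855742873690605203907421/24414062500000.
Numerically: E[X] ≈ 4.85e+13.

E[X] = 60822550204416000 · (7/10)^{20} = 1184855742873690605203907421/24414062500000 ≈ 4.85e+13.


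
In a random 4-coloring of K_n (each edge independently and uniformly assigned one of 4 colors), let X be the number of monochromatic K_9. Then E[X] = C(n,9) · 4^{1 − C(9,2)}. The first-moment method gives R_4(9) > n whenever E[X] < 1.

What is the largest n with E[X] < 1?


We need C(n, 9) · 4^{1 − 36} < 1, i.e. C(n, 9) < 4^{36 − 1} = 1180591620717411303424.
Check values of n near the boundary:
  n = 913: C(913, 9) = 1167605542753639808390; 1167605542753639808390 < 1180591620717411303424? YES
  n = 914: C(914, 9) = 1179217089587653905932; 1179217089587653905932 < 1180591620717411303424? YES
  n = 915: C(915, 9) = 1190931166636537885130; 1190931166636537885130 < 1180591620717411303424? NO
The largest n with C(n, 9) < 1180591620717411303424 is n = 914 (where E[X] = 294804272396913476483/295147905179352825856 ≈ 0.9988357). Hence R_4(9) > 914, i.e. R_4(9) ≥ 915.

Largest n = 914; hence R_4(9) > 914.


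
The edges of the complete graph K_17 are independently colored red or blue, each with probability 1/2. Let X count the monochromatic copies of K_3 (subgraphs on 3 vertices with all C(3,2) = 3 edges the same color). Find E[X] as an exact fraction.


Let X = Σ_S X_S over the C(17, 3) = 680 subsets S of size 3, where X_S = 1 if the K_3 on S is monochromatic.
For a fixed S, the K_3 on S has C(3, 2) = 3 edges. P[all 3 edges red] = (1/2)^3, and likewise for blue, so P[monochromatic] = 2·(1/2)^3 = 2^{1 − 3} = 1/4.
By linearity: E[X] = C(17, 3) · 2^{1 − 3} = 680 · 1/4 = 170.
Numerically: E[X] ≈ 170.000.

E[X] = C(17,3)·2^(1−C(3,2)) = 170 ≈ 170.000.


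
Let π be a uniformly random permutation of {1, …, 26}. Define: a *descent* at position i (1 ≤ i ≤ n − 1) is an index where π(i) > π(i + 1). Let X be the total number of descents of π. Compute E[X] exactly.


Write X = Σ X_I over i = 1, …, 25, with X_I the indicator of one descent.
There are 25 indicators.
For each fixed i, the pair (π(i), π(i+1)) is a uniformly random ordered pair of distinct values from {1, …, 26}; by symmetry P[π(i) > π(i+1)] = 1/2.
By linearity: E[X] = 25 · (1/2) = (26 − 1) · (1/2) = 25/2 ≈ 12.50000.

E[X] = 25/2 = 12.50000.


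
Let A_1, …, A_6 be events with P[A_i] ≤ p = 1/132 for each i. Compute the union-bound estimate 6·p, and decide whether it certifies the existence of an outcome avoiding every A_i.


Union bound: P[∪_{i=1}^{6} A_i] ≤ Σ_i P[A_i] ≤ 6·p = 6·(1/132) = 1/22.
Numerically: 1/22 ≈ 0.04545.
Is 1/22 < 1? YES.
Since P[∪ A_i] ≤ 1/22 < 1, the complement has P[∩ A_i^c] ≥ 1 − 1/22 = 21/22 > 0, so some outcome avoids every A_i.

6·p = 1/22 ≈ 0.04545; existence CERTIFIED by the union bound.


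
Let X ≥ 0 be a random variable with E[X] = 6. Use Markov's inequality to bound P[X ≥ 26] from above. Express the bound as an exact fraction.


μ = E[X] = 6, a = 26.
Markov: P[X ≥ 26] ≤ μ/a = (6)/26 = 3/13.
Numerically: ≈ 0.2308.
(Since a = 26 > μ = 6.0000, the bound 3/13 is < 1 and informative.)

P[X ≥ 26] ≤ 3/13 ≈ 0.2308.


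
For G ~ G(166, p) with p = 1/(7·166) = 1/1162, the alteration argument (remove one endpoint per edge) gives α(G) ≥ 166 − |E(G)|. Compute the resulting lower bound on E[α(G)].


E[|E(G)|] = C(166, 2)·p = 13695 · (1/1162) = 165/14.
E[α(G)] ≥ n − E[|E(G)|] = 166 − 165/14 = 2159/14.
Numerically: ≈ 154.2143.
(This is only a lower bound; the true E[α(G)] may be larger.)

E[α(G)] ≥ 2159/14 ≈ 154.2143.


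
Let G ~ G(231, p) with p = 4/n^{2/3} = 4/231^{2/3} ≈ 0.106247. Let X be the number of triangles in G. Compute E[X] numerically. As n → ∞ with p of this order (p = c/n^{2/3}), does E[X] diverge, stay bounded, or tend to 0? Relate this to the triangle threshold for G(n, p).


Number of potential triangles: C(231, 3) = 2027795.
Each occurs with probability p³ ≈ (0.106247)³ ≈ 1.19937782e-03.
By linearity: E[X] = C(231, 3)·p³ ≈ 2027795 · 1.19937782e-03 ≈ 2432.092352.
Since α = 2/3 < 1, p = c/n^{2/3} ≫ 1/n is above the triangle threshold p ~ 1/n. Asymptotically E[X] ~ (c³/6)·n^{3(1−α)} = (4³/6)·n^{1} → ∞; triangles are abundant w.h.p.

E[X] ≈ 2432.092352; in regime p = Θ(1/n^{2/3}) E[X] diverges (above the triangle threshold p ~ 1/n).


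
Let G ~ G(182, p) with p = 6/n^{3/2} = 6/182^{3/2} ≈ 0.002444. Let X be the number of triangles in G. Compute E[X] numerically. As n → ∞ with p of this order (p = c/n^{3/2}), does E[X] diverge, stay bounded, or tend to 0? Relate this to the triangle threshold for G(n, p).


Number of potential triangles: C(182, 3) = 988260.
Each occurs with probability p³ ≈ (0.002444)³ ≈ 1.459259e-08.
By linearity: E[X] = C(182, 3)·p³ ≈ 988260 · 1.459259e-08 ≈ 0.0144.
Since α = 3/2 > 1, p = c/n^{3/2} = o(1/n) is below the triangle threshold p ~ 1/n. Asymptotically E[X] ~ (c³/6)·n^{3(1−α)} = (6³/6)·n^{-1.5} → 0, so by Markov's inequality G has no triangles w.h.p.

E[X] ≈ 0.0144; in regime p = Θ(1/n^{3/2}) E[X] tends to 0 (below the triangle threshold p ~ 1/n).


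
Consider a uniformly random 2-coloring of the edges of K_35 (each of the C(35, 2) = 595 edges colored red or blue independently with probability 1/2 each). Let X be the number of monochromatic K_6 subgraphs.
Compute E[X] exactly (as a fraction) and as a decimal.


Let X = Σ_S X_S over the C(35, 6) = 1623160 subsets S of size 6, where X_S = 1 if the K_6 on S is monochromatic.
For a fixed S, the K_6 on S has C(6, 2) = 15 edges. P[all 15 edges red] = (1/2)^15, and likewise for blue, so P[monochromatic] = 2·(1/2)^15 = 2^{1 − 15} = 1/16384.
Summing: E[X] = C(35, 6) · 2^{1 − 15} = 1623160 · 1/16384 = 202895/2048.
Numerically: E[X] ≈ 99.06982.

E[X] = C(35,6)·2^(1−C(6,2)) = 202895/2048 ≈ 99.06982.


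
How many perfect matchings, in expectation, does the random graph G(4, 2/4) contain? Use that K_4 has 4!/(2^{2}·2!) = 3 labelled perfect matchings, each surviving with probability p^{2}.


K_4 has 4!/(2^{2}·2!) = 3 labelled perfect matchings.
For each such perfect matching H, let X_H = 1 if all 2 edges of H are present in G. Then P[X_H = 1] = p^{2} = (1/2)^{2} = 1/4.
By linearity of expectation: E[X] = Σ_H E[X_H] = 3 · p^{2} = 3 · 1/4 = 3/4.
Numerically: E[X] ≈ 0.75.

E[X] = 3 · (1/2)^{2} = 3/4 ≈ 0.75.


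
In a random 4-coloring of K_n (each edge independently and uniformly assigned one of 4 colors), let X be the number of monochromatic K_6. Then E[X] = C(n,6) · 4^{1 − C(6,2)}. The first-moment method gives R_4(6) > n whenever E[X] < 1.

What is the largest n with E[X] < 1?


We need C(n, 6) · 4^{1 − 15} < 1, i.e. C(n, 6) < 4^{15 − 1} = 268435456.
Check values of n near the boundary:
  n = 73: C(73, 6) = 170230452; 170230452 < 268435456? YES
  n = 74: C(74, 6) = 185250786; 185250786 < 268435456? YES
  n = 75: C(75, 6) = 201359550; 201359550 < 268435456? YES
  n = 76: C(76, 6) = 218618940; 218618940 < 268435456? YES
  n = 77: C(77, 6) = 237093780; 237093780 < 268435456? YES
  n = 78: C(78, 6) = 256851595; 256851595 < 268435456? YES
  n = 79: C(79, 6) = 277962685; 277962685 < 268435456? NO
  n = 80: C(80, 6) = 300500200; 300500200 < 268435456? NO
The largest n with C(n, 6) < 268435456 is n = 78 (where E[X] = 256851595/268435456 ≈ 0.957). Hence R_4(6) > 78, i.e. R_4(6) ≥ 79.

Largest n = 78; hence R_4(6) > 78.


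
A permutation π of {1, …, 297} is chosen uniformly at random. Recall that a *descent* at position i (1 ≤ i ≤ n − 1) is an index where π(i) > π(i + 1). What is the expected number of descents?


Write X = Σ X_I over i = 1, …, 296, with X_I the indicator of one descent.
There are 296 indicators.
For each fixed i, the pair (π(i), π(i+1)) is a uniformly random ordered pair of distinct values from {1, …, 297}; by symmetry P[π(i) > π(i+1)] = 1/2.
By linearity: E[X] = 296 · (1/2) = (297 − 1) · (1/2) = 148 ≈ 148.000000.

E[X] = 148 = 148.000000.


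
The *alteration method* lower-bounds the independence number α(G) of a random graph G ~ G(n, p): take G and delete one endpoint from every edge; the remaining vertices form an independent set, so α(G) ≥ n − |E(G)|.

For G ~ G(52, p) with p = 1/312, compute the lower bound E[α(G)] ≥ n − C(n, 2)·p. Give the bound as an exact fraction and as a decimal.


E[|E(G)|] = C(52, 2)·p = 1326 · (1/312) = 17/4.
E[α(G)] ≥ n − E[|E(G)|] = 52 − 17/4 = 191/4.
Numerically: ≈ 47.7500.
(This is only a lower bound; the true E[α(G)] may be larger.)

E[α(G)] ≥ 191/4 ≈ 47.7500.


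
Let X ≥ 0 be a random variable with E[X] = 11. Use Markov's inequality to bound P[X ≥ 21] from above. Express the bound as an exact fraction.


μ = E[X] = 11, a = 21.
Markov: P[X ≥ 21] ≤ μ/a = (11)/21 = 11/21.
Numerically: ≈ 0.524.
(Since a = 21 > μ = 11.000, the bound 11/21 is < 1 and informative.)

P[X ≥ 21] ≤ 11/21 ≈ 0.524.


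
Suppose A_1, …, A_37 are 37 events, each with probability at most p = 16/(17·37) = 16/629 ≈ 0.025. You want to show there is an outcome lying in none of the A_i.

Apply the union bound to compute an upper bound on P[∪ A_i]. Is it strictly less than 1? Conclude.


Union bound: P[∪_{i=1}^{37} A_i] ≤ Σ_i P[A_i] ≤ 37·p = 37·(16/629) = 16/17.
Numerically: 16/17 ≈ 0.941.
Is 16/17 < 1? YES.
Since P[∪ A_i] ≤ 16/17 < 1, the complement has P[∩ A_i^c] ≥ 1 − 16/17 = 1/17 > 0, so some outcome avoids every A_i.

37·p = 16/17 ≈ 0.941; existence CERTIFIED by the union bound.


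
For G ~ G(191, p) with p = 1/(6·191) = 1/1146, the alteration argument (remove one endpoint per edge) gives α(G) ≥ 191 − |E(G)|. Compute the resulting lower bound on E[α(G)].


E[|E(G)|] = C(191, 2)·p = 18145 · (1/1146) = 95/6.
E[α(G)] ≥ n − E[|E(G)|] = 191 − 95/6 = 1051/6.
Numerically: ≈ 175.16667.
(This is only a lower bound; the true E[α(G)] may be larger.)

E[α(G)] ≥ 1051/6 ≈ 175.16667.


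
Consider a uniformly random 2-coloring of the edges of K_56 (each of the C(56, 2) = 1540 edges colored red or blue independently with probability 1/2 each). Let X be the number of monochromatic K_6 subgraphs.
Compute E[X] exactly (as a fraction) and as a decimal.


Let X = Σ_S X_S over the C(56, 6) = 32468436 subsets S of size 6, where X_S = 1 if the K_6 on S is monochromatic.
For a fixed S, the K_6 on S has C(6, 2) = 15 edges. P[all 15 edges red] = (1/2)^15, and likewise for blue, so P[monochromatic] = 2·(1/2)^15 = 2^{1 − 15} = 1/16384.
By linearity: E[X] = C(56, 6) · 2^{1 − 15} = 32468436 · 1/16384 = 8117109/4096.
Numerically: E[X] ≈ 1981.71606.

E[X] = C(56,6)·2^(1−C(6,2)) = 8117109/4096 ≈ 1981.71606.


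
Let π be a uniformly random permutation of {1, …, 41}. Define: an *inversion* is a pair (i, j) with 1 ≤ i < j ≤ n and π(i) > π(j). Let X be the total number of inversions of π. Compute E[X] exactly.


Write X = Σ X_I over the C(41, 2) = 820 pairs i < j, with X_I the indicator of one inversion.
There are 820 indicators.
For each fixed pair i < j, the values π(i) and π(j) are two distinct elements of {1, …, 41} in uniformly random order; by symmetry P[π(i) > π(j)] = 1/2.
By linearity: E[X] = 820 · (1/2) = C(41, 2) · (1/2) = 820/2 = 410 ≈ 410.0000.

E[X] = 410 = 410.0000.


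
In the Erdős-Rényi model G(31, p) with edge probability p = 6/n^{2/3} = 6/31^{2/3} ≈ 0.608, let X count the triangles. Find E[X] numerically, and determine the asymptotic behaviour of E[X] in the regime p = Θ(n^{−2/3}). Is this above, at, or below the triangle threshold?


Number of potential triangles: C(31, 3) = 4495.
Each occurs with probability p³ ≈ (0.608)³ ≈ 2.247659e-01.
By linearity: E[X] = C(31, 3)·p³ ≈ 4495 · 2.247659e-01 ≈ 1010.3226.
Since α = 2/3 < 1, p = c/n^{2/3} ≫ 1/n is above the triangle threshold p ~ 1/n. Asymptotically E[X] ~ (c³/6)·n^{3(1−α)} = (6³/6)·n^{1} → ∞; triangles are abundant w.h.p.

E[X] ≈ 1010.3226; in regime p = Θ(1/n^{2/3}) E[X] diverges (above the triangle threshold p ~ 1/n).


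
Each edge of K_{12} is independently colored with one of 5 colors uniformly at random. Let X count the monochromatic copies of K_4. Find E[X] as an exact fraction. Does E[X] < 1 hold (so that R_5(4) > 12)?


E[X] = C(12, 4) · 5^{1 − 6} = 495 · 5^{−5} = 495/3125.
As a reduced fraction: E[X] = 99/625 ≈ 0.158400.
Is E[X] < 1? YES.
Since E[X] < 1, there exists a 5-coloring of K_{12} with no monochromatic K_4; hence R_5(4) > 12.

E[X] = 99/625 ≈ 0.158400; E[X] < 1, so R_5(4) > 12.


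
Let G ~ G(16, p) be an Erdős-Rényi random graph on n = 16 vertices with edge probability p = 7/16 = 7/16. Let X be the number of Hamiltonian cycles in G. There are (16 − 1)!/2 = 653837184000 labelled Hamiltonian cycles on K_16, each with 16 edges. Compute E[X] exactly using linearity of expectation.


K_16 has (16 − 1)!/2 = 653837184000 labelled Hamiltonian cycles.
For each such Hamiltonian cycle H, let X_H = 1 if all 16 edges of H are present in G. Then P[X_H = 1] = p^{16} = (7/16)^{16} = 33232930569601/18446744073709551616.
Summing the indicators: E[X] = Σ_H E[X_H] = 653837184000 · p^{16} = 653837184000 · 33232930569601/18446744073709551616 = 21219654042671322112875/18014398509481984.
Numerically: E[X] ≈ 1.18e+06.

E[X] = 653837184000 · (7/16)^{16} = 21219654042671322112875/18014398509481984 ≈ 1.18e+06.


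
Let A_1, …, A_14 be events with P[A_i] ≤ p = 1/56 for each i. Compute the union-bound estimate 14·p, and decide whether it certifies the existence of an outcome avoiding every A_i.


Union bound: P[∪_{i=1}^{14} A_i] ≤ Σ_i P[A_i] ≤ 14·p = 14·(1/56) = 1/4.
Numerically: 1/4 ≈ 0.250000.
Is 1/4 < 1? YES.
Since P[∪ A_i] ≤ 1/4 < 1, the complement has P[∩ A_i^c] ≥ 1 − 1/4 = 3/4 > 0, so some outcome avoids every A_i.

14·p = 1/4 ≈ 0.250000; existence CERTIFIED by the union bound.


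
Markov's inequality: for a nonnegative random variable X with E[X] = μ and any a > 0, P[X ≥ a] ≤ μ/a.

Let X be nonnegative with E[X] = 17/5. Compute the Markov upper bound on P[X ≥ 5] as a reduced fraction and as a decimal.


μ = E[X] = 17/5, a = 5.
Markov: P[X ≥ 5] ≤ μ/a = (17/5)/5 = 17/25.
Numerically: ≈ 0.68000.
(Since a = 5 > μ = 3.40000, the bound 17/25 is < 1 and informative.)

P[X ≥ 5] ≤ 17/25 ≈ 0.68000.


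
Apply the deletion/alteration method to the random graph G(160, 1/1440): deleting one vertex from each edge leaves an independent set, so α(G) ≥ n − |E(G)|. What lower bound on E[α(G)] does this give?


E[|E(G)|] = C(160, 2)·p = 12720 · (1/1440) = 53/6.
E[α(G)] ≥ n − E[|E(G)|] = 160 − 53/6 = 907/6.
Numerically: ≈ 151.1667.
(This is only a lower bound; the true E[α(G)] may be larger.)

E[α(G)] ≥ 907/6 ≈ 151.1667.


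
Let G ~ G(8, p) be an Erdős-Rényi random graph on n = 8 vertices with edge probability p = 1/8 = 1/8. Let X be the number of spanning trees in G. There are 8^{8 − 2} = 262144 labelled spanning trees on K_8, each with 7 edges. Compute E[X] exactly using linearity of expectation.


K_8 has 8^{8 − 2} = 262144 labelled spanning trees.
For each such spanning tree H, let X_H = 1 if all 7 edges of H are present in G. Then P[X_H = 1] = p^{7} = (1/8)^{7} = 1/2097152.
By linearity: E[X] = Σ_H E[X_H] = 262144 · p^{7} = 262144 · 1/2097152 = 1/8.
Numerically: E[X] ≈ 0.125.

E[X] = 262144 · (1/8)^{7} = 1/8 ≈ 0.125.


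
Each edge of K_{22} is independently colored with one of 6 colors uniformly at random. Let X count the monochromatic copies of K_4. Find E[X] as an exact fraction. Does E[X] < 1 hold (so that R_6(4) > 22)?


E[X] = C(22, 4) · 6^{1 − 6} = 7315 · 6^{−5} = 7315/7776.
As a reduced fraction: E[X] = 7315/7776 ≈ 0.9407.
Is E[X] < 1? YES.
Since E[X] < 1, there exists a 6-coloring of K_{22} with no monochromatic K_4; hence R_6(4) > 22.

E[X] = 7315/7776 ≈ 0.9407; E[X] < 1, so R_6(4) > 22.


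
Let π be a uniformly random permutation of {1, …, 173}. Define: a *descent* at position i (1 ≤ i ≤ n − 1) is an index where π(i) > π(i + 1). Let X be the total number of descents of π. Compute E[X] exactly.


Write X = Σ X_I over i = 1, …, 172, with X_I the indicator of one descent.
There are 172 indicators.
For each fixed i, the pair (π(i), π(i+1)) is a uniformly random ordered pair of distinct values from {1, …, 173}; by symmetry P[π(i) > π(i+1)] = 1/2.
By linearity: E[X] = 172 · (1/2) = (173 − 1) · (1/2) = 86 ≈ 86.00000.

E[X] = 86 = 86.00000.


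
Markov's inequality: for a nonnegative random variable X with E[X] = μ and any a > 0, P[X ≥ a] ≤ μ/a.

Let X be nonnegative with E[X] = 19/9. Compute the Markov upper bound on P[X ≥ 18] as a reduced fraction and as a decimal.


μ = E[X] = 19/9, a = 18.
Markov: P[X ≥ 18] ≤ μ/a = (19/9)/18 = 19/162.
Numerically: ≈ 0.117284.
(Since a = 18 > μ = 2.111111, the bound 19/162 is < 1 and informative.)

P[X ≥ 18] ≤ 19/162 ≈ 0.117284.


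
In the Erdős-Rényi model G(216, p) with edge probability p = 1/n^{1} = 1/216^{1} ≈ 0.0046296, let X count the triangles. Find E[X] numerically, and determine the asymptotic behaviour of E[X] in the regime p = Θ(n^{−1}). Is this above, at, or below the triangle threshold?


Number of potential triangles: C(216, 3) = 1656360.
Each occurs with probability p³ ≈ (0.0046296)³ ≈ 9.9229030e-08.
By linearity: E[X] = C(216, 3)·p³ ≈ 1656360 · 9.9229030e-08 ≈ 0.16436.
Here α = 1, so p = 1/n is exactly at the triangle threshold p ~ 1/n. Asymptotically E[X] → c³/6 = 1³/6 = 1/6 ≈ 0.16667, a bounded constant. In this regime the triangle count is asymptotically Poisson(c³/6).

E[X] ≈ 0.16436; in regime p = Θ(1/n^{1}) E[X] stays bounded (at the triangle threshold p ~ 1/n).


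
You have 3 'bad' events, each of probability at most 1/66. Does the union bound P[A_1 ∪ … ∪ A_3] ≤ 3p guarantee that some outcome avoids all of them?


Union bound: P[∪_{i=1}^{3} A_i] ≤ Σ_i P[A_i] ≤ 3·p = 3·(1/66) = 1/22.
Numerically: 1/22 ≈ 0.045455.
Is 1/22 < 1? YES.
Since P[∪ A_i] ≤ 1/22 < 1, the complement has P[∩ A_i^c] ≥ 1 − 1/22 = 21/22 > 0, so some outcome avoids every A_i.

3·p = 1/22 ≈ 0.045455; existence CERTIFIED by the union bound.


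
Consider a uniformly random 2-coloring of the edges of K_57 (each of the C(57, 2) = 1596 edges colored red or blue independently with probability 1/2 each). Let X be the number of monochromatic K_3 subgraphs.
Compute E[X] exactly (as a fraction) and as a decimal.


Let X = Σ_S X_S over the C(57, 3) = 29260 subsets S of size 3, where X_S = 1 if the K_3 on S is monochromatic.
For a fixed S, the K_3 on S has C(3, 2) = 3 edges. P[all 3 edges red] = (1/2)^3, and likewise for blue, so P[monochromatic] = 2·(1/2)^3 = 2^{1 − 3} = 1/4.
By linearity: E[X] = C(57, 3) · 2^{1 − 3} = 29260 · 1/4 = 7315.
Numerically: E[X] ≈ 7315.00000.

E[X] = C(57,3)·2^(1−C(3,2)) = 7315 ≈ 7315.00000.


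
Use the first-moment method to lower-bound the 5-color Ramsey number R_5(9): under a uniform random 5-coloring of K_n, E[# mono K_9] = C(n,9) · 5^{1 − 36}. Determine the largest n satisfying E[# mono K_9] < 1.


We need C(n, 9) · 5^{1 − 36} < 1, i.e. C(n, 9) < 5^{36 − 1} = 2910383045673370361328125.
Check values of n near the boundary:
  n = 2170: C(2170, 9) = 2891746779868845075610510; 2891746779868845075610510 < 2910383045673370361328125? YES
  n = 2171: C(2171, 9) = 2903784578674959601827205; 2903784578674959601827205 < 2910383045673370361328125? YES
  n = 2172: C(2172, 9) = 2915866900084148060642020; 2915866900084148060642020 < 2910383045673370361328125? NO
  n = 2173: C(2173, 9) = 2927993888115921319674265; 2927993888115921319674265 < 2910383045673370361328125? NO
  n = 2174: C(2174, 9) = 2940165687188920530702934; 2940165687188920530702934 < 2910383045673370361328125? NO
The largest n with C(n, 9) < 2910383045673370361328125 is n = 2171 (where E[X] = 580756915734991920365441/582076609134674072265625 ≈ 0.998). Hence R_5(9) > 2171, i.e. R_5(9) ≥ 2172.

Largest n = 2171; hence R_5(9) > 2171.


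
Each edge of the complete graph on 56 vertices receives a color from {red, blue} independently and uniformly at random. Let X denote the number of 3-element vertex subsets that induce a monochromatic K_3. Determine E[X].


Let X = Σ_S X_S over the C(56, 3) = 27720 subsets S of size 3, where X_S = 1 if the K_3 on S is monochromatic.
For a fixed S, the K_3 on S has C(3, 2) = 3 edges. P[all 3 edges red] = (1/2)^3, and likewise for blue, so P[monochromatic] = 2·(1/2)^3 = 2^{1 − 3} = 1/4.
By linearity: E[X] = C(56, 3) · 2^{1 − 3} = 27720 · 1/4 = 6930.
Numerically: E[X] ≈ 6930.00000.

E[X] = C(56,3)·2^(1−C(3,2)) = 6930 ≈ 6930.00000.


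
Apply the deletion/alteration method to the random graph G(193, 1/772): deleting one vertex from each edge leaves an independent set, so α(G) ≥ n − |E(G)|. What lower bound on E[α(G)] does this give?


E[|E(G)|] = C(193, 2)·p = 18528 · (1/772) = 24.
E[α(G)] ≥ n − E[|E(G)|] = 193 − 24 = 169.
Numerically: ≈ 169.000.
(This is only a lower bound; the true E[α(G)] may be larger.)

E[α(G)] ≥ 169 ≈ 169.000.


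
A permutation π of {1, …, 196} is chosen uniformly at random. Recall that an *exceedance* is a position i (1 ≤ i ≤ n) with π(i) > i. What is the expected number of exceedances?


Write X = Σ_{i=1}^{196} X_i, where X_i = 1_{π(i) > i}.
For each fixed i, π(i) is uniform over {1, …, 196} (marginal of a uniform permutation), so P[π(i) > i] = (n − i)/n. Summing: Σ_{i=1}^{196} (n − i)/n = (0 + 1 + … + 195)/196 = 196(196 − 1)/(2·196) = (196 − 1)/2.
Hence E[X] = Σ_{i=1}^{196} (196 − i)/196 = 195/2 ≈ 97.50000.

E[X] = 195/2 = 97.50000.


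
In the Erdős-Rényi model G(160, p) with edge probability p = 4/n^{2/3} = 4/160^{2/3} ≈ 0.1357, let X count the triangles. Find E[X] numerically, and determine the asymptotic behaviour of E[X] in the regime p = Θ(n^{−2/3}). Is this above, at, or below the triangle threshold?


Number of potential triangles: C(160, 3) = 669920.
Each occurs with probability p³ ≈ (0.1357)³ ≈ 2.500000e-03.
By linearity: E[X] = C(160, 3)·p³ ≈ 669920 · 2.500000e-03 ≈ 1674.8000.
Since α = 2/3 < 1, p = c/n^{2/3} ≫ 1/n is above the triangle threshold p ~ 1/n. Asymptotically E[X] ~ (c³/6)·n^{3(1−α)} = (4³/6)·n^{1} → ∞; triangles are abundant w.h.p.

E[X] ≈ 1674.8000; in regime p = Θ(1/n^{2/3}) E[X] diverges (above the triangle threshold p ~ 1/n).


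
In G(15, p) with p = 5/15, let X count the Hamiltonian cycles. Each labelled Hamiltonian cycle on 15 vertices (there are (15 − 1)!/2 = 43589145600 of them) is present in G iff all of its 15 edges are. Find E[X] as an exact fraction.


K_15 has (15 − 1)!/2 = 43589145600 labelled Hamiltonian cycles.
For each such Hamiltonian cycle H, let X_H = 1 if all 15 edges of H are present in G. Then P[X_H = 1] = p^{15} = (1/3)^{15} = 1/14348907.
By linearity: E[X] = Σ_H E[X_H] = 43589145600 · p^{15} = 43589145600 · 1/14348907 = 179379200/59049.
Numerically: E[X] ≈ 3037.8.

E[X] = 43589145600 · (1/3)^{15} = 179379200/59049 ≈ 3037.8.


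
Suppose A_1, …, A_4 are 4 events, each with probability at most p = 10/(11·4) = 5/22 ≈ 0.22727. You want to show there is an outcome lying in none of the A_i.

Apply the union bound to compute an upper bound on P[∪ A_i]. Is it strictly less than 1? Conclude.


Union bound: P[∪_{i=1}^{4} A_i] ≤ Σ_i P[A_i] ≤ 4·p = 4·(5/22) = 10/11.
Numerically: 10/11 ≈ 0.90909.
Is 10/11 < 1? YES.
Since P[∪ A_i] ≤ 10/11 < 1, the complement has P[∩ A_i^c] ≥ 1 − 10/11 = 1/11 > 0, so some outcome avoids every A_i.

4·p = 10/11 ≈ 0.90909; existence CERTIFIED by the union bound.


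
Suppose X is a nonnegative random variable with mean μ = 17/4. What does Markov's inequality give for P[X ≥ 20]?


μ = E[X] = 17/4, a = 20.
Markov: P[X ≥ 20] ≤ μ/a = (17/4)/20 = 17/80.
Numerically: ≈ 0.2125.
(Since a = 20 > μ = 4.2500, the bound 17/80 is < 1 and informative.)

P[X ≥ 20] ≤ 17/80 ≈ 0.2125.


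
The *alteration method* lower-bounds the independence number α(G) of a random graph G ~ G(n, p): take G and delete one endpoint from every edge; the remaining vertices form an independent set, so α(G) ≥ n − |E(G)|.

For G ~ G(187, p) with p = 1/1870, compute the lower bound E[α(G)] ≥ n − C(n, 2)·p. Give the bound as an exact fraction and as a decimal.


E[|E(G)|] = C(187, 2)·p = 17391 · (1/1870) = 93/10.
E[α(G)] ≥ n − E[|E(G)|] = 187 − 93/10 = 1777/10.
Numerically: ≈ 177.700.
(This is only a lower bound; the true E[α(G)] may be larger.)

E[α(G)] ≥ 1777/10 ≈ 177.700.


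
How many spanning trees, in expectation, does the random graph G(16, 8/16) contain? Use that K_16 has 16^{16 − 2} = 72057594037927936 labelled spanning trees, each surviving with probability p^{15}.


K_16 has 16^{16 − 2} = 72057594037927936 labelled spanning trees.
For each such spanning tree H, let X_H = 1 if all 15 edges of H are present in G. Then P[X_H = 1] = p^{15} = (1/2)^{15} = 1/32768.
By linearity: E[X] = Σ_H E[X_H] = 72057594037927936 · p^{15} = 72057594037927936 · 1/32768 = 2199023255552.
Numerically: E[X] ≈ 2.2e+12.

E[X] = 72057594037927936 · (1/2)^{15} = 2199023255552 ≈ 2.2e+12.


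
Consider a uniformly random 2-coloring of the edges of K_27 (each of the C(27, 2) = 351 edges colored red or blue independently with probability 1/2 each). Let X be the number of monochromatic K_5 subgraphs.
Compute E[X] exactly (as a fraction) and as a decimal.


Let X = Σ_S X_S over the C(27, 5) = 80730 subsets S of size 5, where X_S = 1 if the K_5 on S is monochromatic.
For a fixed S, the K_5 on S has C(5, 2) = 10 edges. P[all 10 edges red] = (1/2)^10, and likewise for blue, so P[monochromatic] = 2·(1/2)^10 = 2^{1 − 10} = 1/512.
By linearity of expectation: E[X] = C(27, 5) · 2^{1 − 10} = 80730 · 1/512 = 40365/256.
Numerically: E[X] ≈ 157.6758.

E[X] = C(27,5)·2^(1−C(5,2)) = 40365/256 ≈ 157.6758.


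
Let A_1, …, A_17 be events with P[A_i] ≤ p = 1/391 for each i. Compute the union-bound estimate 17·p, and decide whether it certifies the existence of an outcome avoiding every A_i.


Union bound: P[∪_{i=1}^{17} A_i] ≤ Σ_i P[A_i] ≤ 17·p = 17·(1/391) = 1/23.
Numerically: 1/23 ≈ 0.0434783.
Is 1/23 < 1? YES.
Since P[∪ A_i] ≤ 1/23 < 1, the complement has P[∩ A_i^c] ≥ 1 − 1/23 = 22/23 > 0, so some outcome avoids every A_i.

17·p = 1/23 ≈ 0.0434783; existence CERTIFIED by the union bound.


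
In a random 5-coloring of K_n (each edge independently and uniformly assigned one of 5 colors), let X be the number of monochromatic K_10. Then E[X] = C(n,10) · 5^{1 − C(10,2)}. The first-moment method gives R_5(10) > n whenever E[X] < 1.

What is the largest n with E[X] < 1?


We need C(n, 10) · 5^{1 − 45} < 1, i.e. C(n, 10) < 5^{45 − 1} = 5684341886080801486968994140625.
Check values of n near the boundary:
  n = 5390: C(5390, 10) = 5655833965919099070255434039753; 5655833965919099070255434039753 < 5684341886080801486968994140625? YES
  n = 5391: C(5391, 10) = 5666344714787188828795213697883; 5666344714787188828795213697883 < 5684341886080801486968994140625? YES
  n = 5392: C(5392, 10) = 5676873040158402483252283957448; 5676873040158402483252283957448 < 5684341886080801486968994140625? YES
  n = 5393: C(5393, 10) = 5687418968154238267170642278008; 5687418968154238267170642278008 < 5684341886080801486968994140625? NO
  n = 5394: C(5394, 10) = 5697982524930156243149785372878; 5697982524930156243149785372878 < 5684341886080801486968994140625? NO
  n = 5395: C(5395, 10) = 5708563736675616143322765475706; 5708563736675616143322765475706 < 5684341886080801486968994140625? NO
The largest n with C(n, 10) < 5684341886080801486968994140625 is n = 5392 (where E[X] = 5676873040158402483252283957448/5684341886080801486968994140625 ≈ 0.9987). Hence R_5(10) > 5392, i.e. R_5(10) ≥ 5393.

Largest n = 5392; hence R_5(10) > 5392.


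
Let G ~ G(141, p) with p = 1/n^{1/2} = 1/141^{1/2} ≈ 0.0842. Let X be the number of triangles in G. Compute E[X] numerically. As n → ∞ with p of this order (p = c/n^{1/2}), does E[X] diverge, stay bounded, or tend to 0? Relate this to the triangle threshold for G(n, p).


Number of potential triangles: C(141, 3) = 457310.
Each occurs with probability p³ ≈ (0.0842)³ ≈ 5.97271e-04.
By linearity: E[X] = C(141, 3)·p³ ≈ 457310 · 5.97271e-04 ≈ 273.138.
Since α = 1/2 < 1, p = c/n^{1/2} ≫ 1/n is above the triangle threshold p ~ 1/n. Asymptotically E[X] ~ (c³/6)·n^{3(1−α)} = (1³/6)·n^{1.5} → ∞; triangles are abundant w.h.p.

E[X] ≈ 273.138; in regime p = Θ(1/n^{1/2}) E[X] diverges (above the triangle threshold p ~ 1/n).


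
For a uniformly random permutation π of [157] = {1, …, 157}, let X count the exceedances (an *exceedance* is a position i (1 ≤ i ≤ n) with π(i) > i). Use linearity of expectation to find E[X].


Write X = Σ_{i=1}^{157} X_i, where X_i = 1_{π(i) > i}.
For each fixed i, π(i) is uniform over {1, …, 157} (marginal of a uniform permutation), so P[π(i) > i] = (n − i)/n. Summing: Σ_{i=1}^{157} (n − i)/n = (0 + 1 + … + 156)/157 = 157(157 − 1)/(2·157) = (157 − 1)/2.
Hence E[X] = Σ_{i=1}^{157} (157 − i)/157 = 78 ≈ 78.000.

E[X] = 78 = 78.000.


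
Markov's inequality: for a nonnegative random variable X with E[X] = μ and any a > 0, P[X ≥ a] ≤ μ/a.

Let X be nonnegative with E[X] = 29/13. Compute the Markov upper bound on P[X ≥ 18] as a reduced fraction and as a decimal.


μ = E[X] = 29/13, a = 18.
Markov: P[X ≥ 18] ≤ μ/a = (29/13)/18 = 29/234.
Numerically: ≈ 0.1239.
(Since a = 18 > μ = 2.2308, the bound 29/234 is < 1 and informative.)

P[X ≥ 18] ≤ 29/234 ≈ 0.1239.


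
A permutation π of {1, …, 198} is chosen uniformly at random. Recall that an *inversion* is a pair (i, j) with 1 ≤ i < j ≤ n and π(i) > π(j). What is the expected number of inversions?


Write X = Σ X_I over the C(198, 2) = 19503 pairs i < j, with X_I the indicator of one inversion.
There are 19503 indicators.
For each fixed pair i < j, the values π(i) and π(j) are two distinct elements of {1, …, 198} in uniformly random order; by symmetry P[π(i) > π(j)] = 1/2.
By linearity: E[X] = 19503 · (1/2) = C(198, 2) · (1/2) = 19503/2 = 19503/2 ≈ 9751.500.

E[X] = 19503/2 = 9751.500.


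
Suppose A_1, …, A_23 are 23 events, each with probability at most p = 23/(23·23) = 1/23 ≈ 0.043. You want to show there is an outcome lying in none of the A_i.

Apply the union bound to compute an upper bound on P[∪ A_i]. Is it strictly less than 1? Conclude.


Union bound: P[∪_{i=1}^{23} A_i] ≤ Σ_i P[A_i] ≤ 23·p = 23·(1/23) = 1.
Numerically: 1 ≈ 1.000.
Is 1 < 1? NO.
Since the bound 1 is ≥ 1, the union bound is uninformative here; it does NOT by itself certify existence.

23·p = 1 ≈ 1.000; existence NOT certified by the union bound.


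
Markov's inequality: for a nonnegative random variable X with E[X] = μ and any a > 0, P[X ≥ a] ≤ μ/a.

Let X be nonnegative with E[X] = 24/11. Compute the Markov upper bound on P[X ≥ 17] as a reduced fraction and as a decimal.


μ = E[X] = 24/11, a = 17.
Markov: P[X ≥ 17] ≤ μ/a = (24/11)/17 = 24/187.
Numerically: ≈ 0.12834.
(Since a = 17 > μ = 2.18182, the bound 24/187 is < 1 and informative.)

P[X ≥ 17] ≤ 24/187 ≈ 0.12834.


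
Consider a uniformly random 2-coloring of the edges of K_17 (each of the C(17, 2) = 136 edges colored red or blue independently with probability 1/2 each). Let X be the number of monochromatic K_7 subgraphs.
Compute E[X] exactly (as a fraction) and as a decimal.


Let X = Σ_S X_S over the C(17, 7) = 19448 subsets S of size 7, where X_S = 1 if the K_7 on S is monochromatic.
For a fixed S, the K_7 on S has C(7, 2) = 21 edges. P[all 21 edges red] = (1/2)^21, and likewise for blue, so P[monochromatic] = 2·(1/2)^21 = 2^{1 − 21} = 1/1048576.
By linearity: E[X] = C(17, 7) · 2^{1 − 21} = 19448 · 1/1048576 = 2431/131072.
Numerically: E[X] ≈ 0.018547.

E[X] = C(17,7)·2^(1−C(7,2)) = 2431/131072 ≈ 0.018547.


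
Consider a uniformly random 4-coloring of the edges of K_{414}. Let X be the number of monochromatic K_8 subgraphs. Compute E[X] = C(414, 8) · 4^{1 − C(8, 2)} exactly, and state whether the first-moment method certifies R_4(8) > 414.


E[X] = C(414, 8) · 4^{1 − 28} = 19995425223496173 · 4^{−27} = 19995425223496173/18014398509481984.
As a reduced fraction: E[X] = 19995425223496173/18014398509481984 ≈ 1.10997.
Is E[X] < 1? NO.
Since E[X] ≥ 1, the first-moment bound is inconclusive at n = 414; it does NOT by itself certify R_4(8) > 414.

E[X] = 19995425223496173/18014398509481984 ≈ 1.10997; E[X] ≥ 1; first-moment method inconclusive here.


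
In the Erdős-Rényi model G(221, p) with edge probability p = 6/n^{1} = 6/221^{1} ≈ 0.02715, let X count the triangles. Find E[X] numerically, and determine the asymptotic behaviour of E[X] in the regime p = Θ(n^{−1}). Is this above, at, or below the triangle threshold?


Number of potential triangles: C(221, 3) = 1774630.
Each occurs with probability p³ ≈ (0.02715)³ ≈ 2.001137e-05.
By linearity: E[X] = C(221, 3)·p³ ≈ 1774630 · 2.001137e-05 ≈ 35.5128.
Here α = 1, so p = 6/n is exactly at the triangle threshold p ~ 1/n. Asymptotically E[X] → c³/6 = 6³/6 = 36 ≈ 36.0000, a bounded constant. In this regime the triangle count is asymptotically Poisson(c³/6).

E[X] ≈ 35.5128; in regime p = Θ(1/n^{1}) E[X] stays bounded (at the triangle threshold p ~ 1/n).


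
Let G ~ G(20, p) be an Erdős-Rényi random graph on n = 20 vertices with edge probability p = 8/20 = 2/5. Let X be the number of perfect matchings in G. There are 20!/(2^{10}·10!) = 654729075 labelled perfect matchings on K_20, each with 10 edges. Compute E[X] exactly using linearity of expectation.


K_20 has 20!/(2^{10}·10!) = 654729075 labelled perfect matchings.
For each such perfect matching H, let X_H = 1 if all 10 edges of H are present in G. Then P[X_H = 1] = p^{10} = (2/5)^{10} = 1024/9765625.
By linearity: E[X] = Σ_H E[X_H] = 654729075 · p^{10} = 654729075 · 1024/9765625 = 26817702912/390625.
Numerically: E[X] ≈ 6.865e+04.

E[X] = 654729075 · (2/5)^{10} = 26817702912/390625 ≈ 6.865e+04.


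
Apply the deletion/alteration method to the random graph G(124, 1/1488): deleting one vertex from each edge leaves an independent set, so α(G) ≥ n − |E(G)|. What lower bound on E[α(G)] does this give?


E[|E(G)|] = C(124, 2)·p = 7626 · (1/1488) = 41/8.
E[α(G)] ≥ n − E[|E(G)|] = 124 − 41/8 = 951/8.
Numerically: ≈ 118.875000.
(This is only a lower bound; the true E[α(G)] may be larger.)

E[α(G)] ≥ 951/8 ≈ 118.875000.


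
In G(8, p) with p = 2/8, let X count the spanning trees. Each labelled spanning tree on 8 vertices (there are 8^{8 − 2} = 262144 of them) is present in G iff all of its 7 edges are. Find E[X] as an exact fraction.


K_8 has 8^{8 − 2} = 262144 labelled spanning trees.
For each such spanning tree H, let X_H = 1 if all 7 edges of H are present in G. Then P[X_H = 1] = p^{7} = (1/4)^{7} = 1/16384.
By linearity: E[X] = Σ_H E[X_H] = 262144 · p^{7} = 262144 · 1/16384 = 16.
Numerically: E[X] ≈ 16.

E[X] = 262144 · (1/4)^{7} = 16 ≈ 16.
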